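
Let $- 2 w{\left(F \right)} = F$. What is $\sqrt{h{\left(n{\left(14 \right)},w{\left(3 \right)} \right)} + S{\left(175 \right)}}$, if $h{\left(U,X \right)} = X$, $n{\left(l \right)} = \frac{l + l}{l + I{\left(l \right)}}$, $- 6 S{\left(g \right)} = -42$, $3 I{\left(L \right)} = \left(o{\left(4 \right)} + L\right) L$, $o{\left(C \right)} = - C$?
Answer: $\frac{\sqrt{22}}{2} \approx 2.3452$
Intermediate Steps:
$I{\left(L \right)} = \frac{L \left(-4 + L\right)}{3}$ ($I{\left(L \right)} = \frac{\left(\left(-1\right) 4 + L\right) L}{3} = \frac{\left(-4 + L\right) L}{3} = \frac{L \left(-4 + L\right)}{3}$)
$w{\left(F \right)} = - \frac{F}{2}$
$S{\left(g \right)} = 7$ ($S{\left(g \right)} = \left(- \frac{1}{6}\right) \left(-42\right) = 7$)
$n{\left(l \right)} = \frac{2 l}{l + \frac{l \left(-4 + l\right)}{3}}$ ($n{\left(l \right)} = \frac{l + l}{l + \frac{l \left(-4 + l\right)}{3}} = \frac{2 l}{l + \frac{l \left(-4 + l\right)}{3}}$)
$\sqrt{h{\left(n{\left(14 \right)},w{\left(3 \right)} \right)} + S{\left(175 \right)}} = \sqrt{\left(- \frac{1}{2}\right) 3 + 7} = \sqrt{- \frac{3}{2} + 7} = \sqrt{\frac{11}{2}} = \frac{\sqrt{22}}{2}$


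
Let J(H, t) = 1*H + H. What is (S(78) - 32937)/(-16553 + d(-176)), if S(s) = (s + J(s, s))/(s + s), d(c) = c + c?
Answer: 21957/11270 ≈ 1.9483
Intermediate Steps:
d(c) = 2*c
J(H, t) = 2*H (J(H, t) = H + H = 2*H)
S(s) = 3/2 (S(s) = (s + 2*s)/(s + s) = (3*s)/((2*s)) = (3*s)*(1/(2*s)) = 3/2)
(S(78) - 32937)/(-16553 + d(-176)) = (3/2 - 32937)/(-16553 + 2*(-176)) = -65871/(2*(-16553 - 352)) = -65871/2/(-16905) = -65871/2*(-1/16905) = 21957/11270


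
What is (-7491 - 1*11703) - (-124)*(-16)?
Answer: -21178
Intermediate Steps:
(-7491 - 1*11703) - (-124)*(-16) = (-7491 - 11703) - 1*1984 = -19194 - 1984 = -21178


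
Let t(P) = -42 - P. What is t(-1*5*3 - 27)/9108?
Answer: 0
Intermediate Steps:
t(-1*5*3 - 27)/9108 = (-42 - (-1*5*3 - 27))/9108 = (-42 - (-5*3 - 27))*(1/9108) = (-42 - (-15 - 27))*(1/9108) = (-42 - 1*(-42))*(1/9108) = (-42 + 42)*(1/9108) = 0*(1/9108) = 0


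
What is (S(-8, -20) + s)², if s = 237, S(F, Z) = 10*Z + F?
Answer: 841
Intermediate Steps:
S(F, Z) = F + 10*Z
(S(-8, -20) + s)² = ((-8 + 10*(-20)) + 237)² = ((-8 - 200) + 237)² = (-208 + 237)² = 29² = 841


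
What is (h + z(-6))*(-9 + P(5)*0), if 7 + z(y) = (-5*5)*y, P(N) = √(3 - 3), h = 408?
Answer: -4959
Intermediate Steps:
P(N) = 0 (P(N) = √0 = 0)
z(y) = -7 - 25*y (z(y) = -7 + (-5*5)*y = -7 - 25*y)
(h + z(-6))*(-9 + P(5)*0) = (408 + (-7 - 25*(-6)))*(-9 + 0*0) = (408 + (-7 + 150))*(-9 + 0) = (408 + 143)*(-9) = 551*(-9) = -4959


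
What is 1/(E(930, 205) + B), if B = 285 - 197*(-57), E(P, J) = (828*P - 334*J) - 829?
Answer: 1/712255 ≈ 1.4040e-6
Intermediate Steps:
E(P, J) = -829 - 334*J + 828*P (E(P, J) = (-334*J + 828*P) - 829 = -829 - 334*J + 828*P)
B = 11514 (B = 285 + 11229 = 11514)
1/(E(930, 205) + B) = 1/((-829 - 334*205 + 828*930) + 11514) = 1/((-829 - 68470 + 770040) + 11514) = 1/(700741 + 11514) = 1/712255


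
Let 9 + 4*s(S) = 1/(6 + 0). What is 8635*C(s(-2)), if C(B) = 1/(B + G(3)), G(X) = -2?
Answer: -207240/101 ≈ -2051.9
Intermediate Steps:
s(S) = -53/24 (s(S) = -9/4 + 1/(4*(6 + 0)) = -9/4 + (¼)/6 = -9/4 + (¼)*(⅙) = -9/4 + 1/24 = -53/24)
C(B) = 1/(-2 + B) (C(B) = 1/(B - 2) = 1/(-2 + B))
8635*C(s(-2)) = 8635/(-2 - 53/24) = 8635/(-101/24) = 8635*(-24/101) = -207240/101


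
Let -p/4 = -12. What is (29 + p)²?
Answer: 5929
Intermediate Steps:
p = 48 (p = -4*(-12) = 48)
(29 + p)² = (29 + 48)² = 77² = 5929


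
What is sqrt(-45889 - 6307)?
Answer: 2*I*sqrt(13049) ≈ 228.46*I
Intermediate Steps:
sqrt(-45889 - 6307) = sqrt(-52196) = 2*I*sqrt(13049)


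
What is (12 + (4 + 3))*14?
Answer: 266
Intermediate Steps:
(12 + (4 + 3))*14 = (12 + 7)*14 = 19*14 = 266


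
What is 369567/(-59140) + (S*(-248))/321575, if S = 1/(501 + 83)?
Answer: -1735115583833/277662004300 ≈ -6.2490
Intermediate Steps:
S = 1/584 ≈ 0.0017123
369567/(-59140) + (S*(-248))/321575 = 369567/(-59140) + ((1/584)*(-248))/321575 = 369567*(-1/59140) - 31/73*1/321575 = -369567/59140 - 31/23474975 = -1735115583833/277662004300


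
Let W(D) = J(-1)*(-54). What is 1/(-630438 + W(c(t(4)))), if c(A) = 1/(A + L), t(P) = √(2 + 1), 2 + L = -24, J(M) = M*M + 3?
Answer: -1/630654 ≈ -1.5857e-6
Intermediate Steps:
J(M) = 3 + M² (J(M) = M² + 3 = 3 + M²)
L = -26 (L = -2 - 24 = -26)
t(P) = √3
c(A) = 1/(-26 + A) (c(A) = 1/(A - 26) = 1/(-26 + A))
W(D) = -216 (W(D) = (3 + (-1)²)*(-54) = (3 + 1)*(-54) = 4*(-54) = -216)
1/(-630438 + W(c(t(4)))) = 1/(-630438 - 216) = 1/(-630654) = -1/630654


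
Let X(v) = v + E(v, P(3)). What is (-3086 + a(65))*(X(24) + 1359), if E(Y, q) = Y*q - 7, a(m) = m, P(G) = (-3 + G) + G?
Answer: -4374408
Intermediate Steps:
P(G) = -3 + 2*G
E(Y, q) = -7 + Y*q
X(v) = -7 + 4*v (X(v) = v + (-7 + v*(-3 + 2*3)) = v + (-7 + v*(-3 + 6)) = v + (-7 + v*3) = v + (-7 + 3*v) = -7 + 4*v)
(-3086 + a(65))*(X(24) + 1359) = (-3086 + 65)*((-7 + 4*24) + 1359) = -3021*((-7 + 96) + 1359) = -3021*(89 + 1359) = -3021*1448 = -4374408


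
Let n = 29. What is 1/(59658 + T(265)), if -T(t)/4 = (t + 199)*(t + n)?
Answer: -1/486006 ≈ -2.0576e-6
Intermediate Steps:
T(t) = -4*(29 + t)*(199 + t) (T(t) = -4*(t + 199)*(t + 29) = -4*(199 + t)*(29 + t) = -4*(29 + t)*(199 + t))
1/(59658 + T(265)) = 1/(59658 + (-23084 - 912*265 - 4*265²)) = 1/(59658 + (-23084 - 241680 - 4*70225)) = 1/(59658 + (-23084 - 241680 - 280900)) = 1/(59658 - 545664) = 1/(-486006) = -1/486006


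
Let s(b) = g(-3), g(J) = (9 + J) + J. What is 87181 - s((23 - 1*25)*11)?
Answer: 87178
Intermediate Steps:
g(J) = 9 + 2*J
s(b) = 3 (s(b) = 9 + 2*(-3) = 9 - 6 = 3)
87181 - s((23 - 1*25)*11) = 87181 - 1*3 = 87181 - 3 = 87178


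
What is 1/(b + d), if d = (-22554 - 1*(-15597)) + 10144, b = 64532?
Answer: 1/67719 ≈ 1.4767e-5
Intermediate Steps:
d = 3187 (d = (-22554 + 15597) + 10144 = -6957 + 10144 = 3187)
1/(b + d) = 1/(64532 + 3187) = 1/67719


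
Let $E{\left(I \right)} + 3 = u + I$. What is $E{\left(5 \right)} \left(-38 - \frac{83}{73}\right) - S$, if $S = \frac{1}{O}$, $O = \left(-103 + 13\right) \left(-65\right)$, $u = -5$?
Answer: $\frac{50140277}{427050} \approx 117.41$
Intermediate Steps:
$E{\left(I \right)} = -8 + I$ ($E{\left(I \right)} = -3 + \left(-5 + I\right) = -8 + I$)
$O = 5850$ ($O = \left(-90\right) \left(-65\right) = 5850$)
$S = \frac{1}{5850} \approx 0.00017094$
$E{\left(5 \right)} \left(-38 - \frac{83}{73}\right) - S = \left(-8 + 5\right) \left(-38 - \frac{83}{73}\right) - \frac{1}{5850} = - 3 \left(-38 - \frac{83}{73}\right) - \frac{1}{5850} = \left(-3\right) \left(- \frac{2857}{73}\right) - \frac{1}{5850} = \frac{8571}{73} - \frac{1}{5850} = \frac{50140277}{427050}$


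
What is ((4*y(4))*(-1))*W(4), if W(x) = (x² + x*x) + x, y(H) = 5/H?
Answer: -180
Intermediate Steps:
W(x) = x + 2*x² (W(x) = (x² + x²) + x = 2*x² + x = x + 2*x²)
((4*y(4))*(-1))*W(4) = ((4*(5/4))*(-1))*(4*(1 + 2*4)) = ((4*(5*(¼)))*(-1))*(4*(1 + 8)) = ((4*(5/4))*(-1))*(4*9) = (5*(-1))*36 = -5*36 = -180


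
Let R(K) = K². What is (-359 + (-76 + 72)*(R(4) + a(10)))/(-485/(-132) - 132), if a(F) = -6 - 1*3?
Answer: 51084/16939 ≈ 3.0158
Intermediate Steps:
a(F) = -9 (a(F) = -6 - 3 = -9)
(-359 + (-76 + 72)*(R(4) + a(10)))/(-485/(-132) - 132) = (-359 + (-76 + 72)*(4² - 9))/(-485/(-132) - 132) = (-359 - 4*(16 - 9))/(-485*(-1/132) - 132) = (-359 - 4*7)/(485/132 - 132) = (-359 - 28)/(-16939/132) = -387*(-132/16939) = 51084/16939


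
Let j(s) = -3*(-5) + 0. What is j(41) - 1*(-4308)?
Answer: 4323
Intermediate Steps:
j(s) = 15 (j(s) = 15 + 0 = 15)
j(41) - 1*(-4308) = 15 - 1*(-4308) = 15 + 4308 = 4323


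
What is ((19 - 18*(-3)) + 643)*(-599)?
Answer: -428884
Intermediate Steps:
((19 - 18*(-3)) + 643)*(-599) = ((19 + 54) + 643)*(-599) = (73 + 643)*(-599) = 716*(-599) = -428884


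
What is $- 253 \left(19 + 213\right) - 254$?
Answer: $-58950$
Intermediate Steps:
$- 253 \left(19 + 213\right) - 254 = \left(-253\right) 232 - 254 = -58696 - 254 = -58950$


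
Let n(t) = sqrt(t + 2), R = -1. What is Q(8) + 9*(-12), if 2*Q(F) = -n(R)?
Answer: -217/2 ≈ -108.50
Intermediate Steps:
n(t) = sqrt(2 + t)
Q(F) = -1/2 (Q(F) = (-sqrt(2 - 1))/2 = (-sqrt(1))/2 = (-1*1)/2 = (1/2)*(-1) = -1/2)
Q(8) + 9*(-12) = -1/2 + 9*(-12) = -1/2 - 108 = -217/2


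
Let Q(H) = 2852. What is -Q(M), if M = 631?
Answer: -2852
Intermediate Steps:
-Q(M) = -1*2852 = -2852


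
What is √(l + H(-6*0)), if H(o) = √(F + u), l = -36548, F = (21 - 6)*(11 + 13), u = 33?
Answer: √(-36548 + √393) ≈ 191.12*I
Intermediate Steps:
F = 360 (F = 15*24 = 360)
H(o) = √393 (H(o) = √(360 + 33) = √393)
√(l + H(-6*0)) = √(-36548 + √393)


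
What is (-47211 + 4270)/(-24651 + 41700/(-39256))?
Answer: 421422974/241935339 ≈ 1.7419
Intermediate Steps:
(-47211 + 4270)/(-24651 + 41700/(-39256)) = -42941/(-24651 + 41700*(-1/39256)) = -42941/(-24651 - 10425/9814) = -42941/(-241935339/9814) = -42941*(-9814/241935339) = 421422974/241935339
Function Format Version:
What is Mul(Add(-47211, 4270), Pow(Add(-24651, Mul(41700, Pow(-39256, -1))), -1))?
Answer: Rational(421422974, 241935339) ≈ 1.7419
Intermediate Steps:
Mul(Add(-47211, 4270), Pow(Add(-24651, Mul(41700, Pow(-39256, -1))), -1)) = Mul(-42941, Pow(Add(-24651, Mul(41700, Rational(-1, 39256))), -1)) = Mul(-42941, Pow(Add(-24651, Rational(-10425, 9814)), -1)) = Mul(-42941, Pow(Rational(-241935339, 9814), -1)) = Mul(-42941, Rational(-9814, 241935339)) = Rational(421422974, 241935339)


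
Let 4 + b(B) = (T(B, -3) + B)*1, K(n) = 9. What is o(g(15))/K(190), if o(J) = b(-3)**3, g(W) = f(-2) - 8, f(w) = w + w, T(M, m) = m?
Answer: -1000/9 ≈ -111.11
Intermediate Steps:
f(w) = 2*w
b(B) = -7 + B (b(B) = -4 + (-3 + B)*1 = -4 + (-3 + B) = -7 + B)
g(W) = -12 (g(W) = 2*(-2) - 8 = -4 - 8 = -12)
o(J) = -1000 (o(J) = (-7 - 3)**3 = (-10)**3 = -1000)
o(g(15))/K(190) = -1000/9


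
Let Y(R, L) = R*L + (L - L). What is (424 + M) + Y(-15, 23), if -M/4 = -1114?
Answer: 4535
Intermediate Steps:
M = 4456 (M = -4*(-1114) = 4456)
Y(R, L) = L*R (Y(R, L) = L*R + 0 = L*R)
(424 + M) + Y(-15, 23) = (424 + 4456) + 23*(-15) = 4880 - 345 = 4535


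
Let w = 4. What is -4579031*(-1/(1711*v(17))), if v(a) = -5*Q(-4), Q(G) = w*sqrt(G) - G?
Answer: -4579031/171100 + 4579031*I/85550 ≈ -26.762 + 53.525*I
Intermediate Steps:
Q(G) = -G + 4*sqrt(G) (Q(G) = 4*sqrt(G) - G = -G + 4*sqrt(G))
v(a) = -20 - 40*I (v(a) = -5*(-1*(-4) + 4*sqrt(-4)) = -5*(4 + 4*(2*I)) = -5*(4 + 8*I) = -20 - 40*I)
-4579031*(-1/(1711*v(17))) = -(4579031/171100 - 4579031*I/85550) = -4579031*(34220 - 68440*I)/5855042000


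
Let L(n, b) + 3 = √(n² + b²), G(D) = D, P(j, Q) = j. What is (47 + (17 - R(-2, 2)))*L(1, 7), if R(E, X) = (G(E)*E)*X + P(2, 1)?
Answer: -162 + 270*√2 ≈ 219.84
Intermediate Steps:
R(E, X) = 2 + X*E² (R(E, X) = (E*E)*X + 2 = E²*X + 2 = X*E² + 2 = 2 + X*E²)
L(n, b) = -3 + √(b² + n²) (L(n, b) = -3 + √(n² + b²) = -3 + √(b² + n²))
(47 + (17 - R(-2, 2)))*L(1, 7) = (47 + (17 - (2 + 2*(-2)²)))*(-3 + √(7² + 1²)) = (47 + (17 - (2 + 2*4)))*(-3 + √(49 + 1)) = (47 + (17 - (2 + 8)))*(-3 + √50) = (47 + (17 - 1*10))*(-3 + 5*√2) = (47 + (17 - 10))*(-3 + 5*√2) = (47 + 7)*(-3 + 5*√2) = 54*(-3 + 5*√2) = -162 + 270*√2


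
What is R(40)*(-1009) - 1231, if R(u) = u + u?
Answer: -81951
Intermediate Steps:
R(u) = 2*u
R(40)*(-1009) - 1231 = (2*40)*(-1009) - 1231 = 80*(-1009) - 1231 = -80720 - 1231 = -81951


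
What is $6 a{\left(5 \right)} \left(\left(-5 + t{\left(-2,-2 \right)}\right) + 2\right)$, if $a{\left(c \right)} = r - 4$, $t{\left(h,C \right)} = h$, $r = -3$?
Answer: $210$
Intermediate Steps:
$a{\left(c \right)} = -7$ ($a{\left(c \right)} = -3 - 4 = -7$)
$6 a{\left(5 \right)} \left(\left(-5 + t{\left(-2,-2 \right)}\right) + 2\right) = 6 \left(-7\right) \left(\left(-5 - 2\right) + 2\right) = - 42 \left(-7 + 2\right) = \left(-42\right) \left(-5\right) = 210$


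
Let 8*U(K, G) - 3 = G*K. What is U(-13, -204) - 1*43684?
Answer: -346817/8 ≈ -43352.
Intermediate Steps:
U(K, G) = 3/8 + G*K/8 (U(K, G) = 3/8 + (G*K)/8 = 3/8 + G*K/8)
U(-13, -204) - 1*43684 = (3/8 + (⅛)*(-204)*(-13)) - 1*43684 = (3/8 + 663/2) - 43684 = 2655/8 - 43684 = -346817/8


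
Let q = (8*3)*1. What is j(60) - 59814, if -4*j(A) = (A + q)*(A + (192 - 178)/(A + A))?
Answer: -1221529/20 ≈ -61076.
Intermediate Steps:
q = 24 (q = 24*1 = 24)
j(A) = -(24 + A)*(A + 7/A)/4 (j(A) = -(A + 24)*(A + (192 - 178)/(A + A))/4 = -(24 + A)*(A + 14/((2*A)))/4 = -(24 + A)*(A + 14*(1/(2*A)))/4 = -(24 + A)*(A + 7/A)/4)
j(60) - 59814 = (¼)*(-168 - 1*60*(7 + 60² + 24*60))/60 - 59814 = (¼)*(1/60)*(-168 - 1*60*(7 + 3600 + 1440)) - 59814 = (¼)*(1/60)*(-168 - 1*60*5047) - 59814 = (¼)*(1/60)*(-168 - 302820) - 59814 = (¼)*(1/60)*(-302988) - 59814 = -25249/20 - 59814 = -1221529/20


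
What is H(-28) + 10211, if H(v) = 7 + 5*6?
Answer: 10248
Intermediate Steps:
H(v) = 37 (H(v) = 7 + 30 = 37)
H(-28) + 10211 = 37 + 10211 = 10248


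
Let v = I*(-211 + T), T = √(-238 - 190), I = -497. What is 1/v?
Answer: 211/22339653 + 2*I*√107/22339653 ≈ 9.4451e-6 + 9.2607e-7*I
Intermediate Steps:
T = 2*I*√107 (T = √(-428) = 2*I*√107 ≈ 20.688*I)
v = 104867 - 994*I*√107 (v = -497*(-211 + 2*I*√107) = 104867 - 994*I*√107 ≈ 1.0487e+5 - 10282.0*I)
1/v = 1/(104867 - 994*I*√107)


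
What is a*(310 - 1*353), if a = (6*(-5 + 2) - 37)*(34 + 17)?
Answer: 120615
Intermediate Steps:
a = -2805 (a = (6*(-3) - 37)*51 = (-18 - 37)*51 = -55*51 = -2805)
a*(310 - 1*353) = -2805*(310 - 1*353) = -2805*(310 - 353) = -2805*(-43) = 120615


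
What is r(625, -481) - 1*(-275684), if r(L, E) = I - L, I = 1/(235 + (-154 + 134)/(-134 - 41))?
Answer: 2263460546/8229 ≈ 2.7506e+5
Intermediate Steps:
I = 35/8229 (I = 1/(235 - 20/(-175)) = 1/(235 - 20*(-1/175)) = 1/(235 + 4/35) = 1/(8229/35) = 35/8229 ≈ 0.0042533)
r(L, E) = 35/8229 - L
r(625, -481) - 1*(-275684) = (35/8229 - 1*625) - 1*(-275684) = (35/8229 - 625) + 275684 = -5143090/8229 + 275684 = 2263460546/8229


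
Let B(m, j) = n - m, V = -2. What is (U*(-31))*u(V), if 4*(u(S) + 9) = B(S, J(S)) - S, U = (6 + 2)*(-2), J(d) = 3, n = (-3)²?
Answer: -2852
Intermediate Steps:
n = 9
U = -16 (U = 8*(-2) = -16)
B(m, j) = 9 - m
u(S) = -27/4 - S/2 (u(S) = -9 + ((9 - S) - S)/4 = -9 + (9 - 2*S)/4 = -9 + (9/4 - S/2) = -27/4 - S/2)
(U*(-31))*u(V) = (-16*(-31))*(-27/4 - ½*(-2)) = 496*(-27/4 + 1) = 496*(-23/4) = -2852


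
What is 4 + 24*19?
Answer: 460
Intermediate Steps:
4 + 24*19 = 4 + 456 = 460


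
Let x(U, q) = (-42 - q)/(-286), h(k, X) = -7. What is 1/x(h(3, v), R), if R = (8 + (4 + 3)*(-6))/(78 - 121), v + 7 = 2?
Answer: 6149/920 ≈ 6.6837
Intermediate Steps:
v = -5 (v = -7 + 2 = -5)
R = 34/43 (R = (8 + 7*(-6))/(-43) = (8 - 42)*(-1/43) = -34*(-1/43) = 34/43 ≈ 0.79070)
x(U, q) = 21/143 + q/286 (x(U, q) = (-42 - q)*(-1/286) = 21/143 + q/286)
1/x(h(3, v), R) = 1/(21/143 + (1/286)*(34/43)) = 1/(21/143 + 17/6149) = 1/(920/6149) = 6149/920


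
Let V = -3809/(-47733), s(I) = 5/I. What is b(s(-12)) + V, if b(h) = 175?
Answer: 8357084/47733 ≈ 175.08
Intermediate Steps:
V = 3809/47733 (V = -3809*(-1/47733) = 3809/47733 ≈ 0.079798)
b(s(-12)) + V = 175 + 3809/47733 = 8357084/47733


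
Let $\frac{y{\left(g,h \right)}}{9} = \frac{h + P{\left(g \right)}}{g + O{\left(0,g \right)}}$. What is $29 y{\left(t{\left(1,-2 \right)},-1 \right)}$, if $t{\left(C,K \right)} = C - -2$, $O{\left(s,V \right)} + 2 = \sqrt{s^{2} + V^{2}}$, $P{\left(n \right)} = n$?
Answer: $\frac{261}{2} \approx 130.5$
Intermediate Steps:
$O{\left(s,V \right)} = -2 + \sqrt{V^{2} + s^{2}}$ ($O{\left(s,V \right)} = -2 + \sqrt{s^{2} + V^{2}} = -2 + \sqrt{V^{2} + s^{2}}$)
$t{\left(C,K \right)} = 2 + C$ ($t{\left(C,K \right)} = C + 2 = 2 + C$)
$y{\left(g,h \right)} = \frac{9 \left(g + h\right)}{-2 + g + \sqrt{g^{2}}}$ ($y{\left(g,h \right)} = 9 \frac{h + g}{g + \left(-2 + \sqrt{g^{2} + 0^{2}}\right)} = 9 \frac{g + h}{g + \left(-2 + \sqrt{g^{2} + 0}\right)} = 9 \frac{g + h}{g + \left(-2 + \sqrt{g^{2}}\right)} = 9 \frac{g + h}{-2 + g + \sqrt{g^{2}}} = \frac{9 \left(g + h\right)}{-2 + g + \sqrt{g^{2}}}$)
$29 y{\left(t{\left(1,-2 \right)},-1 \right)} = 29 \frac{9 \left(\left(2 + 1\right) - 1\right)}{-2 + \left(2 + 1\right) + \sqrt{\left(2 + 1\right)^{2}}} = 29 \frac{9 \left(3 - 1\right)}{-2 + 3 + \sqrt{3^{2}}} = 29 \cdot 9 \frac{1}{-2 + 3 + \sqrt{9}} \cdot 2 = 29 \cdot 9 \frac{1}{-2 + 3 + 3} \cdot 2 = 29 \cdot 9 \cdot \frac{1}{4} \cdot 2 = 29 \cdot \frac{9}{2} = \frac{261}{2}$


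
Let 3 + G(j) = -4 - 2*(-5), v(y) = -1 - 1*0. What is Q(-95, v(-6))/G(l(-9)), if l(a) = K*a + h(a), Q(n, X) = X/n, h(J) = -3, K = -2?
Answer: 1/285 ≈ 0.0035088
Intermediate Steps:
v(y) = -1 (v(y) = -1 + 0 = -1)
l(a) = -3 - 2*a (l(a) = -2*a - 3 = -3 - 2*a)
G(j) = 3 (G(j) = -3 + (-4 - 2*(-5)) = -3 + (-4 + 10) = -3 + 6 = 3)
Q(-95, v(-6))/G(l(-9)) = -1/(-95)/3 = -1*(-1/95)*(⅓) = (1/95)*(⅓) = 1/285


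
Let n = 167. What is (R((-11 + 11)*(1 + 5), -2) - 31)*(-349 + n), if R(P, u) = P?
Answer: 5642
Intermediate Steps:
(R((-11 + 11)*(1 + 5), -2) - 31)*(-349 + n) = ((-11 + 11)*(1 + 5) - 31)*(-349 + 167) = (0*6 - 31)*(-182) = (0 - 31)*(-182) = -31*(-182) = 5642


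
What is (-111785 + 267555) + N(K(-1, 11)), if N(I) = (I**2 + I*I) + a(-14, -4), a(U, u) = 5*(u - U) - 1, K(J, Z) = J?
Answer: 155821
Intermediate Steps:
a(U, u) = -1 - 5*U + 5*u (a(U, u) = (-5*U + 5*u) - 1 = -1 - 5*U + 5*u)
N(I) = 49 + 2*I**2 (N(I) = (I**2 + I*I) + (-1 - 5*(-14) + 5*(-4)) = (I**2 + I**2) + (-1 + 70 - 20) = 2*I**2 + 49 = 49 + 2*I**2)
(-111785 + 267555) + N(K(-1, 11)) = (-111785 + 267555) + (49 + 2*(-1)**2) = 155770 + (49 + 2*1) = 155770 + (49 + 2) = 155770 + 51 = 155821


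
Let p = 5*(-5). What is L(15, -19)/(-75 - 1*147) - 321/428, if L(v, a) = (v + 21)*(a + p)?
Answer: 945/148 ≈ 6.3851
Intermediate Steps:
p = -25
L(v, a) = (-25 + a)*(21 + v) (L(v, a) = (v + 21)*(a - 25) = (21 + v)*(-25 + a) = (-25 + a)*(21 + v))
L(15, -19)/(-75 - 1*147) - 321/428 = (-525 - 25*15 + 21*(-19) - 19*15)/(-75 - 1*147) - 321/428 = (-525 - 375 - 399 - 285)/(-75 - 147) - 321*1/428 = -1584/(-222) - ¾ = -1584*(-1/222) - ¾ = 264/37 - ¾ = 945/148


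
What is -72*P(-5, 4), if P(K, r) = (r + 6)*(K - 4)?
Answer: 6480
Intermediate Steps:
P(K, r) = (-4 + K)*(6 + r) (P(K, r) = (6 + r)*(-4 + K) = (-4 + K)*(6 + r))
-72*P(-5, 4) = -72*(-24 - 4*4 + 6*(-5) - 5*4) = -72*(-24 - 16 - 30 - 20) = -72*(-90) = -1*(-6480) = 6480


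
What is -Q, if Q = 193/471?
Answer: -193/471 ≈ -0.40977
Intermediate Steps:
Q = 193/471 (Q = 193*(1/471) = 193/471 ≈ 0.40977)
-Q = -1*193/471 = -193/471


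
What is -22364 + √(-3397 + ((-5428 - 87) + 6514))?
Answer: -22364 + I*√2398 ≈ -22364.0 + 48.969*I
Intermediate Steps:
-22364 + √(-3397 + ((-5428 - 87) + 6514)) = -22364 + √(-3397 + (-5515 + 6514)) = -22364 + √(-3397 + 999) = -22364 + √(-2398) = -22364 + I*√2398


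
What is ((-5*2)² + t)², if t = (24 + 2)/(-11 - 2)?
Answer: 9604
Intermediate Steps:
t = -2 (t = 26/(-13) = 26*(-1/13) = -2)
((-5*2)² + t)² = ((-5*2)² - 2)² = ((-10)² - 2)² = (100 - 2)² = 98² = 9604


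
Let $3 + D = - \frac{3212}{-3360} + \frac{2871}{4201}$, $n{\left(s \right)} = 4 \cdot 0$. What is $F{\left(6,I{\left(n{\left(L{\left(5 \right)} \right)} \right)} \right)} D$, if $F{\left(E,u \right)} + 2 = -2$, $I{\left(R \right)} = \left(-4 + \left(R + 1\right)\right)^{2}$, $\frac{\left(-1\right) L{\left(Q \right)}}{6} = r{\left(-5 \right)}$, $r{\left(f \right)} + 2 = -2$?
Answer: $\frac{4801477}{882210} \approx 5.4426$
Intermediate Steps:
$r{\left(f \right)} = -4$ ($r{\left(f \right)} = -2 - 2 = -4$)
$L{\left(Q \right)} = 24$ ($L{\left(Q \right)} = \left(-6\right) \left(-4\right) = 24$)
$n{\left(s \right)} = 0$
$I{\left(R \right)} = \left(-3 + R\right)^{2}$ ($I{\left(R \right)} = \left(-4 + \left(1 + R\right)\right)^{2} = \left(-3 + R\right)^{2}$)
$F{\left(E,u \right)} = -4$ ($F{\left(E,u \right)} = -2 - 2 = -4$)
$D = - \frac{4801477}{3528840}$ ($D = -3 + \left(- \frac{3212}{-3360} + \frac{2871}{4201}\right) = -3 + \left(\left(-3212\right) \left(- \frac{1}{3360}\right) + 2871 \cdot \frac{1}{4201}\right) = -3 + \left(\frac{803}{840} + \frac{2871}{4201}\right) = -3 + \frac{5785043}{3528840} = - \frac{4801477}{3528840} \approx -1.3606$)
$F{\left(6,I{\left(n{\left(L{\left(5 \right)} \right)} \right)} \right)} D = \left(-4\right) \left(- \frac{4801477}{3528840}\right) = \frac{4801477}{882210}$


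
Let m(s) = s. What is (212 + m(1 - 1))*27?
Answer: 5724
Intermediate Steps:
(212 + m(1 - 1))*27 = (212 + (1 - 1))*27 = (212 + 0)*27 = 212*27 = 5724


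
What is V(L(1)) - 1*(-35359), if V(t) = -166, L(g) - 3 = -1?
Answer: 35193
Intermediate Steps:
L(g) = 2 (L(g) = 3 - 1 = 2)
V(L(1)) - 1*(-35359) = -166 - 1*(-35359) = -166 + 35359 = 35193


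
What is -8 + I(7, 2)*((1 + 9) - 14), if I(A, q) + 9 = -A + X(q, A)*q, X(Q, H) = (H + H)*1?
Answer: -56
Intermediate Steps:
X(Q, H) = 2*H (X(Q, H) = (2*H)*1 = 2*H)
I(A, q) = -9 - A + 2*A*q (I(A, q) = -9 + (-A + (2*A)*q) = -9 + (-A + 2*A*q) = -9 - A + 2*A*q)
-8 + I(7, 2)*((1 + 9) - 14) = -8 + (-9 - 1*7 + 2*7*2)*((1 + 9) - 14) = -8 + (-9 - 7 + 28)*(10 - 14) = -8 + 12*(-4) = -8 - 48 = -56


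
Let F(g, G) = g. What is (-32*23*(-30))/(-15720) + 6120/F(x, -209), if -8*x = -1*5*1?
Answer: 1282568/131 ≈ 9790.6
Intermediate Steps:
x = 5/8 (x = -(-1*5)/8 = -(-5)/8 = -⅛*(-5) = 5/8 ≈ 0.62500)
(-32*23*(-30))/(-15720) + 6120/F(x, -209) = (-32*23*(-30))/(-15720) + 6120/(5/8) = -736*(-30)*(-1/15720) + 6120*(8/5) = 22080*(-1/15720) + 9792 = -184/131 + 9792 = 1282568/131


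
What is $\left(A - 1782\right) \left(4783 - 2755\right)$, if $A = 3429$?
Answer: $3340116$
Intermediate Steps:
$\left(A - 1782\right) \left(4783 - 2755\right) = \left(3429 - 1782\right) \left(4783 - 2755\right) = 1647 \cdot 2028 = 3340116$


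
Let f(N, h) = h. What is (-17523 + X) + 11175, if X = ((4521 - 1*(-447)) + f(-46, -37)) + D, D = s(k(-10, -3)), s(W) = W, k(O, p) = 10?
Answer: -1407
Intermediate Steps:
D = 10
X = 4941 (X = ((4521 - 1*(-447)) - 37) + 10 = ((4521 + 447) - 37) + 10 = (4968 - 37) + 10 = 4931 + 10 = 4941)
(-17523 + X) + 11175 = (-17523 + 4941) + 11175 = -12582 + 11175 = -1407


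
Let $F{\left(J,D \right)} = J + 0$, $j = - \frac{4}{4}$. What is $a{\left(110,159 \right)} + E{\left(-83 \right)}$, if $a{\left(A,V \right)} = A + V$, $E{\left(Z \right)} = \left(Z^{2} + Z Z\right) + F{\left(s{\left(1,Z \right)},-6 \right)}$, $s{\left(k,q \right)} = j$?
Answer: $14046$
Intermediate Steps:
$j = -1$ ($j = \left(-4\right) \frac{1}{4} = -1$)
$s{\left(k,q \right)} = -1$
$F{\left(J,D \right)} = J$
$E{\left(Z \right)} = -1 + 2 Z^{2}$ ($E{\left(Z \right)} = \left(Z^{2} + Z Z\right) - 1 = \left(Z^{2} + Z^{2}\right) - 1 = 2 Z^{2} - 1 = -1 + 2 Z^{2}$)
$a{\left(110,159 \right)} + E{\left(-83 \right)} = \left(110 + 159\right) - \left(1 - 2 \left(-83\right)^{2}\right) = 269 + \left(-1 + 2 \cdot 6889\right) = 269 + \left(-1 + 13778\right) = 269 + 13777 = 14046$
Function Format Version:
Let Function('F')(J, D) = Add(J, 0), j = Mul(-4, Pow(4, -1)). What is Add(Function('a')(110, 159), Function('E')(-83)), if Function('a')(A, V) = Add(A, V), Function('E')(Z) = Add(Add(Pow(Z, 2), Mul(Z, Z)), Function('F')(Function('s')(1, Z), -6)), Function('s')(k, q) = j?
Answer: 14046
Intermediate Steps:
j = -1 (j = Mul(-4, Rational(1, 4)) = -1)
Function('s')(k, q) = -1
Function('F')(J, D) = J
Function('E')(Z) = Add(-1, Mul(2, Pow(Z, 2))) (Function('E')(Z) = Add(Add(Pow(Z, 2), Mul(Z, Z)), -1) = Add(Add(Pow(Z, 2), Pow(Z, 2)), -1) = Add(Mul(2, Pow(Z, 2)), -1) = Add(-1, Mul(2, Pow(Z, 2))))
Add(Function('a')(110, 159), Function('E')(-83)) = Add(Add(110, 159), Add(-1, Mul(2, Pow(-83, 2)))) = Add(269, Add(-1, Mul(2, 6889))) = Add(269, Add(-1, 13778)) = Add(269, 13777) = 14046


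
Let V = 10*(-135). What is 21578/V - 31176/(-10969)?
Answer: -97300741/7404075 ≈ -13.142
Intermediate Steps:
V = -1350
21578/V - 31176/(-10969) = 21578/(-1350) - 31176/(-10969) = 21578*(-1/1350) - 31176*(-1/10969) = -10789/675 + 31176/10969 = -97300741/7404075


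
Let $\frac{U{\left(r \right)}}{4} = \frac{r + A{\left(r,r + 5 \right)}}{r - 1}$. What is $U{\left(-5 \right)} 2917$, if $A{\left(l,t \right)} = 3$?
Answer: $\frac{11668}{3} \approx 3889.3$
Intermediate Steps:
$U{\left(r \right)} = \frac{4 \left(3 + r\right)}{-1 + r}$ ($U{\left(r \right)} = 4 \frac{r + 3}{r - 1} = 4 \frac{3 + r}{-1 + r} = \frac{4 \left(3 + r\right)}{-1 + r}$)
$U{\left(-5 \right)} 2917 = \frac{4 \left(3 - 5\right)}{-1 - 5} \cdot 2917 = 4 \frac{1}{-6} \left(-2\right) 2917 = 4 \left(- \frac{1}{6}\right) \left(-2\right) 2917 = \frac{4}{3} \cdot 2917 = \frac{11668}{3}$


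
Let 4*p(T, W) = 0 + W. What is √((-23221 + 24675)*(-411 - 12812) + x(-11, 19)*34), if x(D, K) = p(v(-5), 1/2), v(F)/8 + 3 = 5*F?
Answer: I*√76904951/2 ≈ 4384.8*I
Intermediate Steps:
v(F) = -24 + 40*F (v(F) = -24 + 8*(5*F) = -24 + 40*F)
p(T, W) = W/4 (p(T, W) = (0 + W)/4 = W/4)
x(D, K) = ⅛ (x(D, K) = (¼)/2 = (¼)*(½) = ⅛)
√((-23221 + 24675)*(-411 - 12812) + x(-11, 19)*34) = √((-23221 + 24675)*(-411 - 12812) + (⅛)*34) = √(1454*(-13223) + 17/4) = √(-19226242 + 17/4) = √(-76904951/4) = I*√76904951/2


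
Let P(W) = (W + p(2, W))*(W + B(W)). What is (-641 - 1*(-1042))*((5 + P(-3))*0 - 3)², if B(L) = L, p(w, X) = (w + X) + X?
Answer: 3609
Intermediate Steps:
p(w, X) = w + 2*X (p(w, X) = (X + w) + X = w + 2*X)
P(W) = 2*W*(2 + 3*W) (P(W) = (W + (2 + 2*W))*(W + W) = (2 + 3*W)*(2*W) = 2*W*(2 + 3*W))
(-641 - 1*(-1042))*((5 + P(-3))*0 - 3)² = (-641 - 1*(-1042))*((5 + 2*(-3)*(2 + 3*(-3)))*0 - 3)² = (-641 + 1042)*((5 + 2*(-3)*(2 - 9))*0 - 3)² = 401*((5 + 2*(-3)*(-7))*0 - 3)² = 401*((5 + 42)*0 - 3)² = 401*(47*0 - 3)² = 401*(0 - 3)² = 401*(-3)² = 401*9 = 3609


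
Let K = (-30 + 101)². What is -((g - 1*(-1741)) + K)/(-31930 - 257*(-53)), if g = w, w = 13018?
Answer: 6600/6103 ≈ 1.0814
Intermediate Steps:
g = 13018
K = 5041 (K = 71² = 5041)
-((g - 1*(-1741)) + K)/(-31930 - 257*(-53)) = -((13018 - 1*(-1741)) + 5041)/(-31930 - 257*(-53)) = -((13018 + 1741) + 5041)/(-31930 + 13621) = -(14759 + 5041)/(-18309) = -19800*(-1)/18309 = -1*(-6600/6103) = 6600/6103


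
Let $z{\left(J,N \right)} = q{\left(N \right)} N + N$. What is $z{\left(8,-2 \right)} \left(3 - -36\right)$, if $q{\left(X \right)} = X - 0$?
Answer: $78$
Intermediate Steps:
$q{\left(X \right)} = X$ ($q{\left(X \right)} = X + 0 = X$)
$z{\left(J,N \right)} = N + N^{2}$ ($z{\left(J,N \right)} = N N + N = N^{2} + N = N + N^{2}$)
$z{\left(8,-2 \right)} \left(3 - -36\right) = - 2 \left(1 - 2\right) \left(3 - -36\right) = \left(-2\right) \left(-1\right) \left(3 + 36\right) = 2 \cdot 39 = 78$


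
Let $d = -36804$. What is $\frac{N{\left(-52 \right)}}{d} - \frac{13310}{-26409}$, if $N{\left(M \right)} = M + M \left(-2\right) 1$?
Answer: $\frac{40707331}{80996403} \approx 0.50258$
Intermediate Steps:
$N{\left(M \right)} = - M$ ($N{\left(M \right)} = M + - 2 M 1 = M - 2 M = - M$)
$\frac{N{\left(-52 \right)}}{d} - \frac{13310}{-26409} = \frac{\left(-1\right) \left(-52\right)}{-36804} - \frac{13310}{-26409} = 52 \left(- \frac{1}{36804}\right) - - \frac{13310}{26409} = - \frac{13}{9201} + \frac{13310}{26409} = \frac{40707331}{80996403}$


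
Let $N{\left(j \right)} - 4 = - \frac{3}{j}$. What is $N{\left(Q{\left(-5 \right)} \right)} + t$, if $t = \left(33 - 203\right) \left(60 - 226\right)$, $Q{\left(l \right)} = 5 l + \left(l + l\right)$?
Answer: $\frac{987843}{35} \approx 28224.0$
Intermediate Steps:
$Q{\left(l \right)} = 7 l$ ($Q{\left(l \right)} = 5 l + 2 l = 7 l$)
$t = 28220$ ($t = \left(-170\right) \left(-166\right) = 28220$)
$N{\left(j \right)} = 4 - \frac{3}{j}$
$N{\left(Q{\left(-5 \right)} \right)} + t = \left(4 - \frac{3}{7 \left(-5\right)}\right) + 28220 = \left(4 - \frac{3}{-35}\right) + 28220 = \left(4 - - \frac{3}{35}\right) + 28220 = \left(4 + \frac{3}{35}\right) + 28220 = \frac{143}{35} + 28220 = \frac{987843}{35}$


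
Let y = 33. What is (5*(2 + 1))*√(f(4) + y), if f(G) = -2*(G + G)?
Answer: 15*√17 ≈ 61.847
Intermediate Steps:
f(G) = -4*G
(5*(2 + 1))*√(f(4) + y) = (5*(2 + 1))*√(-4*4 + 33) = (5*3)*√(-16 + 33) = 15*√17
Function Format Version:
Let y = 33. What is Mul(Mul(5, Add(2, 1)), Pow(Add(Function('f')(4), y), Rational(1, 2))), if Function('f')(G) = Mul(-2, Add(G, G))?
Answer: Mul(15, Pow(17, Rational(1, 2))) ≈ 61.847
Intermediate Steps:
Function('f')(G) = Mul(-4, G) (Function('f')(G) = Mul(-2, Mul(2, G)) = Mul(-4, G))
Mul(Mul(5, Add(2, 1)), Pow(Add(Function('f')(4), y), Rational(1, 2))) = Mul(Mul(5, Add(2, 1)), Pow(Add(Mul(-4, 4), 33), Rational(1, 2))) = Mul(Mul(5, 3), Pow(Add(-16, 33), Rational(1, 2))) = Mul(15, Pow(17, Rational(1, 2)))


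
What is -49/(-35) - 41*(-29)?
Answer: 5952/5 ≈ 1190.4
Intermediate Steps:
-49/(-35) - 41*(-29) = -49*(-1/35) + 1189 = 7/5 + 1189 = 5952/5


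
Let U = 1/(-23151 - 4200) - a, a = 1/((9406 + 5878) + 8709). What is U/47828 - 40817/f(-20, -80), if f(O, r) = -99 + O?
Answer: 2691374373198457/7846572516651 ≈ 343.00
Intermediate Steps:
a = 1/23993 (a = 1/(15284 + 8709) = 1/23993 ≈ 4.1679e-5)
U = -51344/656232543 (U = 1/(-23151 - 4200) - 1*1/23993 = 1/(-27351) - 1/23993 = -1/27351 - 1/23993 = -51344/656232543 ≈ -7.8241e-5)
U/47828 - 40817/f(-20, -80) = -51344/656232543/47828 - 40817/(-99 - 20) = -51344/656232543*1/47828 - 40817/(-119) = -12836/7846572516651 - 40817*(-1/119) = -12836/7846572516651 + 343 = 2691374373198457/7846572516651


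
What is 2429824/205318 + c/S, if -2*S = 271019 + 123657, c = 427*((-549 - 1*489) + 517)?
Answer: 262586544009/20258521742 ≈ 12.962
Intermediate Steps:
c = -222467 (c = 427*((-549 - 489) + 517) = 427*(-1038 + 517) = 427*(-521) = -222467)
S = -197338 (S = -(271019 + 123657)/2 = -½*394676 = -197338)
2429824/205318 + c/S = 2429824/205318 - 222467/(-197338) = 2429824*(1/205318) - 222467*(-1/197338) = 1214912/102659 + 222467/197338 = 262586544009/20258521742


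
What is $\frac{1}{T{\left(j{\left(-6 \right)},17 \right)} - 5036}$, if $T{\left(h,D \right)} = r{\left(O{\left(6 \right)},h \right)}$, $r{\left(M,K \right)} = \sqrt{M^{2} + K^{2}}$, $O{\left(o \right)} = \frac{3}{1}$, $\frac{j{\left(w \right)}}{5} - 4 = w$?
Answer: $- \frac{5036}{25361187} - \frac{\sqrt{109}}{25361187} \approx -0.00019898$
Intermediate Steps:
$j{\left(w \right)} = 20 + 5 w$
$O{\left(o \right)} = 3$ ($O{\left(o \right)} = 3 \cdot 1 = 3$)
$r{\left(M,K \right)} = \sqrt{K^{2} + M^{2}}$
$T{\left(h,D \right)} = \sqrt{9 + h^{2}}$ ($T{\left(h,D \right)} = \sqrt{h^{2} + 3^{2}} = \sqrt{h^{2} + 9} = \sqrt{9 + h^{2}}$)
$\frac{1}{T{\left(j{\left(-6 \right)},17 \right)} - 5036} = \frac{1}{\sqrt{9 + \left(20 + 5 \left(-6\right)\right)^{2}} - 5036} = \frac{1}{\sqrt{9 + \left(20 - 30\right)^{2}} - 5036} = \frac{1}{\sqrt{9 + \left(-10\right)^{2}} - 5036} = \frac{1}{\sqrt{9 + 100} - 5036} = \frac{1}{\sqrt{109} - 5036} = \frac{1}{-5036 + \sqrt{109}}$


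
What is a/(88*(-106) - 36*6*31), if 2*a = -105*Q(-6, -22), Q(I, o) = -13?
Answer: -1365/32048 ≈ -0.042592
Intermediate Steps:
a = 1365/2 (a = (-105*(-13))/2 = (½)*1365 = 1365/2 ≈ 682.50)
a/(88*(-106) - 36*6*31) = 1365/(2*(88*(-106) - 36*6*31)) = 1365/(2*(-9328 - 216*31)) = 1365/(2*(-9328 - 1*6696)) = 1365/(2*(-9328 - 6696)) = (1365/2)/(-16024) = (1365/2)*(-1/16024) = -1365/32048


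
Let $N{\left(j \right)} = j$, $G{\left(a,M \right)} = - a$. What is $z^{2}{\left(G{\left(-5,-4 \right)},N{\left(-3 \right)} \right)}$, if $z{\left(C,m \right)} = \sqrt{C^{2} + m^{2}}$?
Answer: $34$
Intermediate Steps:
$z^{2}{\left(G{\left(-5,-4 \right)},N{\left(-3 \right)} \right)} = \left(\sqrt{\left(\left(-1\right) \left(-5\right)\right)^{2} + \left(-3\right)^{2}}\right)^{2} = \left(\sqrt{5^{2} + 9}\right)^{2} = \left(\sqrt{25 + 9}\right)^{2} = \left(\sqrt{34}\right)^{2} = 34$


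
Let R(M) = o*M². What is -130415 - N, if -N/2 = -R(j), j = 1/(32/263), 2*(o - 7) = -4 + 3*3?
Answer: -134859171/1024 ≈ -1.3170e+5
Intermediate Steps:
o = 19/2 (o = 7 + (-4 + 3*3)/2 = 7 + (-4 + 9)/2 = 7 + (½)*5 = 7 + 5/2 = 19/2 ≈ 9.5000)
j = 263/32 (j = 1/(32*(1/263)) = 1/(32/263) = 263/32 ≈ 8.2188)
R(M) = 19*M²/2
N = 1314211/1024 (N = -(-2)*19*(263/32)²/2 = -(-2)*(19/2)*(69169/1024) = -(-2)*1314211/2048 = -2*(-1314211/2048) = 1314211/1024 ≈ 1283.4)
-130415 - N = -130415 - 1*1314211/1024 = -130415 - 1314211/1024 = -134859171/1024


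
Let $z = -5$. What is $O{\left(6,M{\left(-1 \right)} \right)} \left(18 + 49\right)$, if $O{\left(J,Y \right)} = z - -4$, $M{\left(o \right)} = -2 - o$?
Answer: $-67$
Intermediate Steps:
$O{\left(J,Y \right)} = -1$ ($O{\left(J,Y \right)} = -5 - -4 = -5 + 4 = -1$)
$O{\left(6,M{\left(-1 \right)} \right)} \left(18 + 49\right) = - (18 + 49) = \left(-1\right) 67 = -67$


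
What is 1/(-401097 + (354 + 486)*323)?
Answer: -1/129777 ≈ -7.7055e-6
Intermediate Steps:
1/(-401097 + (354 + 486)*323) = 1/(-401097 + 840*323) = 1/(-401097 + 271320) = 1/(-129777) = -1/129777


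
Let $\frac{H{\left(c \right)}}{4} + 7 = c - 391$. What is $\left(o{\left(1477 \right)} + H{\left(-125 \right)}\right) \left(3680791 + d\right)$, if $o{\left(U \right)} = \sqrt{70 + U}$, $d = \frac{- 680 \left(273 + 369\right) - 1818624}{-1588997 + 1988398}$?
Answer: $- \frac{3075468762306644}{399401} + \frac{1470109351007 \sqrt{1547}}{399401} \approx -7.5554 \cdot 10^{9}$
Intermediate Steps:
$d = - \frac{2255184}{399401}$ ($d = \frac{\left(-680\right) 642 - 1818624}{399401} = \left(-436560 - 1818624\right) \frac{1}{399401} = \left(-2255184\right) \frac{1}{399401} = - \frac{2255184}{399401} \approx -5.6464$)
$H{\left(c \right)} = -1592 + 4 c$ ($H{\left(c \right)} = -28 + 4 \left(c - 391\right) = -28 + 4 \left(-391 + c\right) = -28 + \left(-1564 + 4 c\right) = -1592 + 4 c$)
$\left(o{\left(1477 \right)} + H{\left(-125 \right)}\right) \left(3680791 + d\right) = \left(\sqrt{70 + 1477} + \left(-1592 + 4 \left(-125\right)\right)\right) \left(3680791 - \frac{2255184}{399401}\right) = \left(\sqrt{1547} - 2092\right) \frac{1470109351007}{399401} = \left(-2092 + \sqrt{1547}\right) \frac{1470109351007}{399401} = - \frac{3075468762306644}{399401} + \frac{1470109351007 \sqrt{1547}}{399401}$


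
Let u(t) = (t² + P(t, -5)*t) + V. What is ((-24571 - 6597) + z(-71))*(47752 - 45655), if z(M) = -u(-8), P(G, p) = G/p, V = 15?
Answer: -327490587/5 ≈ -6.5498e+7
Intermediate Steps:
u(t) = 15 + 4*t²/5 (u(t) = (t² + (t/(-5))*t) + 15 = (t² + (t*(-⅕))*t) + 15 = (t² + (-t/5)*t) + 15 = (t² - t²/5) + 15 = 4*t²/5 + 15 = 15 + 4*t²/5)
z(M) = -331/5 (z(M) = -(15 + (⅘)*(-8)²) = -(15 + (⅘)*64) = -(15 + 256/5) = -1*331/5 = -331/5)
((-24571 - 6597) + z(-71))*(47752 - 45655) = ((-24571 - 6597) - 331/5)*(47752 - 45655) = (-31168 - 331/5)*2097 = -156171/5*2097 = -327490587/5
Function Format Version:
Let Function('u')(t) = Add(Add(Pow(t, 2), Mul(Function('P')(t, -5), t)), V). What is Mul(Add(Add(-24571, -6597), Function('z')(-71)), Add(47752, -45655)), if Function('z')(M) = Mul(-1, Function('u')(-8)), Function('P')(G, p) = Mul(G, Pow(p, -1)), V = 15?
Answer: Rational(-327490587, 5) ≈ -6.5498e+7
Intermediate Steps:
Function('u')(t) = Add(15, Mul(Rational(4, 5), Pow(t, 2))) (Function('u')(t) = Add(Add(Pow(t, 2), Mul(Mul(t, Pow(-5, -1)), t)), 15) = Add(Add(Pow(t, 2), Mul(Mul(t, Rational(-1, 5)), t)), 15) = Add(Add(Pow(t, 2), Mul(Mul(Rational(-1, 5), t), t)), 15) = Add(Add(Pow(t, 2), Mul(Rational(-1, 5), Pow(t, 2))), 15) = Add(Mul(Rational(4, 5), Pow(t, 2)), 15) = Add(15, Mul(Rational(4, 5), Pow(t, 2))))
Function('z')(M) = Rational(-331, 5) (Function('z')(M) = Mul(-1, Add(15, Mul(Rational(4, 5), Pow(-8, 2)))) = Mul(-1, Add(15, Mul(Rational(4, 5), 64))) = Mul(-1, Add(15, Rational(256, 5))) = Mul(-1, Rational(331, 5)) = Rational(-331, 5))
Mul(Add(Add(-24571, -6597), Function('z')(-71)), Add(47752, -45655)) = Mul(Add(Add(-24571, -6597), Rational(-331, 5)), Add(47752, -45655)) = Mul(Add(-31168, Rational(-331, 5)), 2097) = Mul(Rational(-156171, 5), 2097) = Rational(-327490587, 5)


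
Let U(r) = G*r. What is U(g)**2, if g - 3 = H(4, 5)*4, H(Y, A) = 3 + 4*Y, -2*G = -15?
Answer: 1404225/4 ≈ 3.5106e+5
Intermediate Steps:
G = 15/2 (G = -1/2*(-15) = 15/2 ≈ 7.5000)
g = 79 (g = 3 + (3 + 4*4)*4 = 3 + (3 + 16)*4 = 3 + 19*4 = 3 + 76 = 79)
U(r) = 15*r/2
U(g)**2 = ((15/2)*79)**2 = (1185/2)**2 = 1404225/4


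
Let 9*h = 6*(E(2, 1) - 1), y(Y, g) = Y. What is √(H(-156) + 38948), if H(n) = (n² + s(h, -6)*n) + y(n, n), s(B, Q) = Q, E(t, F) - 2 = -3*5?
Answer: 8*√1001 ≈ 253.11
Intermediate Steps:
E(t, F) = -13 (E(t, F) = 2 - 3*5 = 2 - 15 = -13)
h = -28/3 (h = (6*(-13 - 1))/9 = (6*(-14))/9 = (⅑)*(-84) = -28/3 ≈ -9.3333)
H(n) = n² - 5*n (H(n) = (n² - 6*n) + n = n² - 5*n)
√(H(-156) + 38948) = √(-156*(-5 - 156) + 38948) = √(-156*(-161) + 38948) = √(25116 + 38948) = √64064 = 8*√1001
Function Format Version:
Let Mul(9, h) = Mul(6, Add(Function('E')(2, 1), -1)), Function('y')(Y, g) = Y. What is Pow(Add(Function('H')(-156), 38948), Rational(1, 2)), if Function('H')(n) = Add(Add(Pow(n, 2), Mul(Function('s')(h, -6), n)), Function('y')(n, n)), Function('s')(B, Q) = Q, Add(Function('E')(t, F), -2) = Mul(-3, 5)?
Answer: Mul(8, Pow(1001, Rational(1, 2))) ≈ 253.11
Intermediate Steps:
Function('E')(t, F) = -13 (Function('E')(t, F) = Add(2, Mul(-3, 5)) = Add(2, -15) = -13)
h = Rational(-28, 3) (h = Mul(Rational(1, 9), Mul(6, Add(-13, -1))) = Mul(Rational(1, 9), Mul(6, -14)) = Mul(Rational(1, 9), -84) = Rational(-28, 3) ≈ -9.3333)
Function('H')(n) = Add(Pow(n, 2), Mul(-5, n)) (Function('H')(n) = Add(Add(Pow(n, 2), Mul(-6, n)), n) = Add(Pow(n, 2), Mul(-5, n)))
Pow(Add(Function('H')(-156), 38948), Rational(1, 2)) = Pow(Add(Mul(-156, Add(-5, -156)), 38948), Rational(1, 2)) = Pow(Add(Mul(-156, -161), 38948), Rational(1, 2)) = Pow(Add(25116, 38948), Rational(1, 2)) = Pow(64064, Rational(1, 2)) = Mul(8, Pow(1001, Rational(1, 2)))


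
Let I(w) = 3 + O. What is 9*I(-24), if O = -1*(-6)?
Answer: 81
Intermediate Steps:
O = 6
I(w) = 9 (I(w) = 3 + 6 = 9)
9*I(-24) = 9*9 = 81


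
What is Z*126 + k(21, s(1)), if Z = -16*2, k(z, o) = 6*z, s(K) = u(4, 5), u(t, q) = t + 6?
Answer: -3906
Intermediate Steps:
u(t, q) = 6 + t
s(K) = 10 (s(K) = 6 + 4 = 10)
Z = -32
Z*126 + k(21, s(1)) = -32*126 + 6*21 = -4032 + 126 = -3906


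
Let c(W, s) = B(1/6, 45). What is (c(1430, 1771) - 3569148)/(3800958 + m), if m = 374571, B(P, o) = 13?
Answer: -3569135/4175529 ≈ -0.85477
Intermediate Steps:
c(W, s) = 13
(c(1430, 1771) - 3569148)/(3800958 + m) = (13 - 3569148)/(3800958 + 374571) = -3569135/4175529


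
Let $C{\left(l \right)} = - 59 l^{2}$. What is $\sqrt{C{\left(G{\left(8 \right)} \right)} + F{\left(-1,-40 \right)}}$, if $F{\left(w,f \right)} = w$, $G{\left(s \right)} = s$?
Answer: $i \sqrt{3777} \approx 61.457 i$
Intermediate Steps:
$\sqrt{C{\left(G{\left(8 \right)} \right)} + F{\left(-1,-40 \right)}} = \sqrt{- 59 \cdot 8^{2} - 1} = \sqrt{\left(-59\right) 64 - 1} = \sqrt{-3776 - 1} = \sqrt{-3777} = i \sqrt{3777}$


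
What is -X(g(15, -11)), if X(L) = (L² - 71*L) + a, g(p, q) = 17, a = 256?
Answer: 662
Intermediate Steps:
X(L) = 256 + L² - 71*L (X(L) = (L² - 71*L) + 256 = 256 + L² - 71*L)
-X(g(15, -11)) = -(256 + 17² - 71*17) = -(256 + 289 - 1207) = -1*(-662) = 662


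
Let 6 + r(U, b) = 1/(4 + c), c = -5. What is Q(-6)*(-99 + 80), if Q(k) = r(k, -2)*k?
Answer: -798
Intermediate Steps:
r(U, b) = -7 (r(U, b) = -6 + 1/(4 - 5) = -6 + 1/(-1) = -6 - 1 = -7)
Q(k) = -7*k
Q(-6)*(-99 + 80) = (-7*(-6))*(-99 + 80) = 42*(-19) = -798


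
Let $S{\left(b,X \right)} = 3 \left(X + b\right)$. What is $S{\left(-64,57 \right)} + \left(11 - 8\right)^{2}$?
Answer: $-12$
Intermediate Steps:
$S{\left(b,X \right)} = 3 X + 3 b$
$S{\left(-64,57 \right)} + \left(11 - 8\right)^{2} = \left(3 \cdot 57 + 3 \left(-64\right)\right) + \left(11 - 8\right)^{2} = \left(171 - 192\right) + 3^{2} = -21 + 9 = -12$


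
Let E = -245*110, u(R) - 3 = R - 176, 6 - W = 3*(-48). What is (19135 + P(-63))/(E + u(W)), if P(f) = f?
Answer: -19072/26973 ≈ -0.70708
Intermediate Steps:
W = 150 (W = 6 - 3*(-48) = 6 - 1*(-144) = 6 + 144 = 150)
u(R) = -173 + R (u(R) = 3 + (R - 176) = 3 + (-176 + R) = -173 + R)
E = -26950
(19135 + P(-63))/(E + u(W)) = (19135 - 63)/(-26950 + (-173 + 150)) = 19072/(-26950 - 23) = 19072/(-26973) = 19072*(-1/26973) = -19072/26973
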